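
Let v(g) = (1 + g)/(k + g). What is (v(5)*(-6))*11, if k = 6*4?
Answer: -396/29 ≈ -13.655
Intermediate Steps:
k = 24
v(g) = (1 + g)/(24 + g)
(v(5)*(-6))*11 = (((1 + 5)/(24 + 5))*(-6))*11 = ((6/29)*(-6))*11 = -36/29*11 = -396/29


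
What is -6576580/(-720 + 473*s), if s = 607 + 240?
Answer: -6576580/399911 ≈ -16.445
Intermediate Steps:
s = 847
-6576580/(-720 + 473*s) = -6576580/(-720 + 473*847) = -6576580/(-720 + 400631) = -6576580/399911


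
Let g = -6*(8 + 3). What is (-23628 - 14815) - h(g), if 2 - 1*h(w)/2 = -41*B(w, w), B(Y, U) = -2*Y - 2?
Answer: -49107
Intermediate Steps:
B(Y, U) = -2 - 2*Y
g = -66 (g = -6*11 = -66)
h(w) = -160 - 164*w (h(w) = 4 - (-82)*(-2 - 2*w) = 4 - 2*(82 + 82*w) = 4 + (-164 - 164*w) = -160 - 164*w)
(-23628 - 14815) - h(g) = (-23628 - 14815) - (-160 - 164*(-66)) = -38443 - (-160 + 10824) = -38443 - 1*10664 = -38443 - 10664 = -49107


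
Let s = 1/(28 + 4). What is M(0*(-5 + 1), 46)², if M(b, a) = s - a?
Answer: 2163841/1024 ≈ 2113.1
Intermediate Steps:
s = 1/32 ≈ 0.031250
M(b, a) = 1/32 - a
M(0*(-5 + 1), 46)² = (1/32 - 1*46)² = (1/32 - 46)² = (-1471/32)² = 2163841/1024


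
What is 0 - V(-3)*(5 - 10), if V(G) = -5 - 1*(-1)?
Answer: -20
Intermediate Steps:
V(G) = -4 (V(G) = -5 + 1 = -4)
0 - V(-3)*(5 - 10) = 0 - (-4)*(5 - 10) = 0 - (-4)*(-5) = 0 - 1*20 = 0 - 20 = -20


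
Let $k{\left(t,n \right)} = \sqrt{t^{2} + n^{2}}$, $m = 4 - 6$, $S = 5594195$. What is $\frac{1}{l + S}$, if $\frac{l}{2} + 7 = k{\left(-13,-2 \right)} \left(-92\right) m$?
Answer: $\frac{5594181}{31294837632409} - \frac{368 \sqrt{173}}{31294837632409} \approx 1.786 \cdot 10^{-7}$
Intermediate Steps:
$m = -2$ ($m = 4 - 6 = -2$)
$k{\left(t,n \right)} = \sqrt{n^{2} + t^{2}}$
$l = -14 + 368 \sqrt{173}$ ($l = -14 + 2 \sqrt{\left(-2\right)^{2} + \left(-13\right)^{2}} \left(-92\right) \left(-2\right) = -14 + 2 \sqrt{4 + 169} \left(-92\right) \left(-2\right) = -14 + 2 \sqrt{173} \left(-92\right) \left(-2\right) = -14 + 2 - 92 \sqrt{173} \left(-2\right) = -14 + 2 \cdot 184 \sqrt{173} = -14 + 368 \sqrt{173} \approx 4826.3$)
$\frac{1}{l + S} = \frac{1}{\left(-14 + 368 \sqrt{173}\right) + 5594195} = \frac{1}{5594181 + 368 \sqrt{173}}$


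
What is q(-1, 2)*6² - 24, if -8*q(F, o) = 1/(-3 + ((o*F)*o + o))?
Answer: -231/10 ≈ -23.100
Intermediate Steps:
q(F, o) = -1/(8*(-3 + o + F*o²)) (q(F, o) = -1/(8*(-3 + ((o*F)*o + o))) = -1/(8*(-3 + ((F*o)*o + o))) = -1/(8*(-3 + (F*o² + o))) = -1/(8*(-3 + (o + F*o²))) = -1/(8*(-3 + o + F*o²)))
q(-1, 2)*6² - 24 = -1/(-24 + 8*2 + 8*(-1)*2²)*6² - 24 = -1/(-24 + 16 + 8*(-1)*4)*36 - 24 = -1/(-24 + 16 - 32)*36 - 24 = -1/(-40)*36 - 24 = -1*(-1/40)*36 - 24 = (1/40)*36 - 24 = 9/10 - 24 = -231/10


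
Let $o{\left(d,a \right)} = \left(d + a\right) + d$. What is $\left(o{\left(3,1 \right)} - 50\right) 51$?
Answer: $-2193$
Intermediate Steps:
$o{\left(d,a \right)} = a + 2 d$ ($o{\left(d,a \right)} = \left(a + d\right) + d = a + 2 d$)
$\left(o{\left(3,1 \right)} - 50\right) 51 = \left(\left(1 + 2 \cdot 3\right) - 50\right) 51 = \left(\left(1 + 6\right) - 50\right) 51 = \left(7 - 50\right) 51 = \left(-43\right) 51 = -2193$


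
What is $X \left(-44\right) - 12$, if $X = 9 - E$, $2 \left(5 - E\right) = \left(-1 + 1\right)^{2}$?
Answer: $-188$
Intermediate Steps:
$E = 5$ ($E = 5 - \frac{\left(-1 + 1\right)^{2}}{2} = 5 - \frac{0^{2}}{2} = 5 - 0 = 5 + 0 = 5$)
$X = 4$ ($X = 9 - 5 = 4$)
$X \left(-44\right) - 12 = 4 \left(-44\right) - 12 = -176 - 12 = -188$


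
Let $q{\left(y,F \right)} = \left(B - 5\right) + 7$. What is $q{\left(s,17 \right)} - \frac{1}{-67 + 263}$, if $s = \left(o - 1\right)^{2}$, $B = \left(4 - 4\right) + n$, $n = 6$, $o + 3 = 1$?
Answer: $\frac{1567}{196} \approx 7.9949$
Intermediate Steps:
$o = -2$ ($o = -3 + 1 = -2$)
$B = 6$ ($B = \left(4 - 4\right) + 6 = 0 + 6 = 6$)
$s = 9$ ($s = \left(-2 - 1\right)^{2} = \left(-3\right)^{2} = 9$)
$q{\left(y,F \right)} = 8$ ($q{\left(y,F \right)} = \left(6 - 5\right) + 7 = 1 + 7 = 8$)
$q{\left(s,17 \right)} - \frac{1}{-67 + 263} = 8 - \frac{1}{-67 + 263} = 8 - \frac{1}{196} = \frac{1567}{196}$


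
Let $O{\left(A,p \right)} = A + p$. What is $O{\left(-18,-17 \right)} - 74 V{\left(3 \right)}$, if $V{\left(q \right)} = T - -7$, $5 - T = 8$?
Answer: $-331$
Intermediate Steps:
$T = -3$ ($T = 5 - 8 = -3$)
$V{\left(q \right)} = 4$ ($V{\left(q \right)} = -3 - -7 = -3 + 7 = 4$)
$O{\left(-18,-17 \right)} - 74 V{\left(3 \right)} = \left(-18 - 17\right) - 296 = -35 - 296 = -331$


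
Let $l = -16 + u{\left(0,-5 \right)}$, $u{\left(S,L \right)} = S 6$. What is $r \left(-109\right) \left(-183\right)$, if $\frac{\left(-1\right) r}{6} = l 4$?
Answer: $7659648$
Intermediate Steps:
$u{\left(S,L \right)} = 6 S$
$l = -16$ ($l = -16 + 6 \cdot 0 = -16 + 0 = -16$)
$r = 384$ ($r = - 6 \left(\left(-16\right) 4\right) = \left(-6\right) \left(-64\right) = 384$)
$r \left(-109\right) \left(-183\right) = 384 \left(-109\right) \left(-183\right) = \left(-41856\right) \left(-183\right) = 7659648$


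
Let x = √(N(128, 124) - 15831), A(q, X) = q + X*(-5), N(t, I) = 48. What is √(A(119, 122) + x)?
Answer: √(-491 + I*√15783) ≈ 2.8123 + 22.336*I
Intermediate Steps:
A(q, X) = q - 5*X
x = I*√15783 (x = √(48 - 15831) = √(-15783) = I*√15783 ≈ 125.63*I)
√(A(119, 122) + x) = √((119 - 5*122) + I*√15783) = √((119 - 610) + I*√15783) = √(-491 + I*√15783)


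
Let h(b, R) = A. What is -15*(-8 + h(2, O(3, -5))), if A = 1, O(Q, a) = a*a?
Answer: 105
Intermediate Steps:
O(Q, a) = a**2
h(b, R) = 1
-15*(-8 + h(2, O(3, -5))) = -15*(-8 + 1) = -15*(-7) = 105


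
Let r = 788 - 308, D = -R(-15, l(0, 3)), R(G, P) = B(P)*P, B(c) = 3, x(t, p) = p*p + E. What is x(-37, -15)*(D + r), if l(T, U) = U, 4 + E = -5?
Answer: 101736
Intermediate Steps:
E = -9 (E = -4 - 5 = -9)
x(t, p) = -9 + p² (x(t, p) = p*p - 9 = p² - 9 = -9 + p²)
R(G, P) = 3*P
D = -9 (D = -3*3 = -1*9 = -9)
r = 480
x(-37, -15)*(D + r) = (-9 + (-15)²)*(-9 + 480) = (-9 + 225)*471 = 216*471 = 101736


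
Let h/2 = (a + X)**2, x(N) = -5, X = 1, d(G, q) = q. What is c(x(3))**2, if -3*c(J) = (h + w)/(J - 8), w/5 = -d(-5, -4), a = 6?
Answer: 13924/1521 ≈ 9.1545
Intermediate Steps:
w = 20 (w = 5*(-1*(-4)) = 5*4 = 20)
h = 98 (h = 2*(6 + 1)**2 = 2*7**2 = 2*49 = 98)
c(J) = -118/(3*(-8 + J)) (c(J) = -(98 + 20)/(3*(J - 8)) = -118/(3*(-8 + J)))
c(x(3))**2 = (-118/(-24 + 3*(-5)))**2 = (-118/(-24 - 15))**2 = (-118/(-39))**2 = (-118*(-1/39))**2 = (118/39)**2 = 13924/1521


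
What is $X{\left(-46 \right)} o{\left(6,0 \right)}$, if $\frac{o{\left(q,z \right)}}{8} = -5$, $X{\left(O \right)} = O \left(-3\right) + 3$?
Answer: $-5640$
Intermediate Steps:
$X{\left(O \right)} = 3 - 3 O$ ($X{\left(O \right)} = - 3 O + 3 = 3 - 3 O$)
$o{\left(q,z \right)} = -40$ ($o{\left(q,z \right)} = 8 \left(-5\right) = -40$)
$X{\left(-46 \right)} o{\left(6,0 \right)} = \left(3 - -138\right) \left(-40\right) = \left(3 + 138\right) \left(-40\right) = 141 \left(-40\right) = -5640$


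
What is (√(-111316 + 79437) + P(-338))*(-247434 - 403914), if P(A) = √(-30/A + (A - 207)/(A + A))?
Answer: -3582414*√5/13 - 651348*I*√31879 ≈ -6.1619e+5 - 1.163e+8*I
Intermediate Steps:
P(A) = √(-30/A + (-207 + A)/(2*A)) (P(A) = √(-30/A + (-207 + A)/((2*A))) = √(-30/A + (-207 + A)*(1/(2*A))) = √(-30/A + (-207 + A)/(2*A)))
(√(-111316 + 79437) + P(-338))*(-247434 - 403914) = (√(-111316 + 79437) + √2*√((-267 - 338)/(-338))/2)*(-247434 - 403914) = (√(-31879) + √2*√(-1/338*(-605))/2)*(-651348) = (I*√31879 + √2*√(605/338)/2)*(-651348) = (I*√31879 + √2*(11*√10/26)/2)*(-651348) = (I*√31879 + 11*√5/26)*(-651348) = (11*√5/26 + I*√31879)*(-651348) = -3582414*√5/13 - 651348*I*√31879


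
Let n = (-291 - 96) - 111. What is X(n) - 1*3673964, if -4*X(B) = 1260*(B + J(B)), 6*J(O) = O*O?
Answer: -16537304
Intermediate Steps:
J(O) = O²/6 (J(O) = (O*O)/6 = O²/6)
n = -498 (n = -387 - 111 = -498)
X(B) = -315*B - 105*B²/2 (X(B) = -315*(B + B²/6) = -(210*B² + 1260*B)/4 = -315*B - 105*B²/2)
X(n) - 1*3673964 = (105/2)*(-498)*(-6 - 1*(-498)) - 1*3673964 = (105/2)*(-498)*(-6 + 498) - 3673964 = (105/2)*(-498)*492 - 3673964 = -12863340 - 3673964 = -16537304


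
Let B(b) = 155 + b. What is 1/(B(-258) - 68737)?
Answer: -1/68840 ≈ -1.4526e-5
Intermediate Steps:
1/(B(-258) - 68737) = 1/((155 - 258) - 68737) = 1/(-103 - 68737) = 1/(-68840) = -1/68840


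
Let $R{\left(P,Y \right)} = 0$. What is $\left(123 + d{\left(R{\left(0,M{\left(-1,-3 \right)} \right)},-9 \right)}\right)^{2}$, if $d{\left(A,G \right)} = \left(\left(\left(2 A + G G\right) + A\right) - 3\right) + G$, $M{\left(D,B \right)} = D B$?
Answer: $36864$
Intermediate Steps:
$M{\left(D,B \right)} = B D$
$d{\left(A,G \right)} = -3 + G + G^{2} + 3 A$ ($d{\left(A,G \right)} = \left(\left(\left(2 A + G^{2}\right) + A\right) - 3\right) + G = \left(\left(\left(G^{2} + 2 A\right) + A\right) - 3\right) + G = \left(\left(G^{2} + 3 A\right) - 3\right) + G = \left(-3 + G^{2} + 3 A\right) + G = -3 + G + G^{2} + 3 A$)
$\left(123 + d{\left(R{\left(0,M{\left(-1,-3 \right)} \right)},-9 \right)}\right)^{2} = \left(123 + \left(-3 - 9 + \left(-9\right)^{2} + 3 \cdot 0\right)\right)^{2} = \left(123 + \left(-3 - 9 + 81 + 0\right)\right)^{2} = \left(123 + 69\right)^{2} = 192^{2} = 36864$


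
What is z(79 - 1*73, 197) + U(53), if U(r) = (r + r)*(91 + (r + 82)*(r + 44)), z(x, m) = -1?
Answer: 1397715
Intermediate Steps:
U(r) = 2*r*(91 + (44 + r)*(82 + r)) (U(r) = (2*r)*(91 + (82 + r)*(44 + r)) = (2*r)*(91 + (44 + r)*(82 + r)) = 2*r*(91 + (44 + r)*(82 + r)))
z(79 - 1*73, 197) + U(53) = -1 + 2*53*(3699 + 53² + 126*53) = -1 + 2*53*(3699 + 2809 + 6678) = -1 + 2*53*13186 = -1 + 1397716 = 1397715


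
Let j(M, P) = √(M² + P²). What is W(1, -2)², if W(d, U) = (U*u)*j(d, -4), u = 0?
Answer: 0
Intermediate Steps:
W(d, U) = 0 (W(d, U) = (U*0)*√(d² + (-4)²) = 0*√(d² + 16) = 0*√(16 + d²) = 0)
W(1, -2)² = 0² = 0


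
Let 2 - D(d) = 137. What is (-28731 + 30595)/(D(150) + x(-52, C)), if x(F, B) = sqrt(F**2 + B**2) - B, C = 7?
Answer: -264688/17411 - 1864*sqrt(2753)/17411 ≈ -20.820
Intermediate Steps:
D(d) = -135 (D(d) = 2 - 1*137 = 2 - 137 = -135)
x(F, B) = sqrt(B**2 + F**2) - B
(-28731 + 30595)/(D(150) + x(-52, C)) = (-28731 + 30595)/(-135 + (sqrt(7**2 + (-52)**2) - 1*7)) = 1864/(-135 + (sqrt(49 + 2704) - 7)) = 1864/(-135 + (sqrt(2753) - 7)) = 1864/(-135 + (-7 + sqrt(2753))) = 1864/(-142 + sqrt(2753))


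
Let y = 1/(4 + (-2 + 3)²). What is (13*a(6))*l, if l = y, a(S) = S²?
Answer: 468/5 ≈ 93.600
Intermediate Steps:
y = ⅕ (y = 1/(4 + 1²) = 1/(4 + 1) = 1/5 = ⅕ ≈ 0.20000)
l = ⅕ ≈ 0.20000
(13*a(6))*l = (13*6²)*(⅕) = (13*36)*(⅕) = 468*(⅕) = 468/5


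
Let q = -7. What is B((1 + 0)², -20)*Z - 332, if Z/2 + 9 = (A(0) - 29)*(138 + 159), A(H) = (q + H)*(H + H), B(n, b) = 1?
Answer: -17576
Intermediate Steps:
A(H) = 2*H*(-7 + H) (A(H) = (-7 + H)*(H + H) = (-7 + H)*(2*H) = 2*H*(-7 + H))
Z = -17244 (Z = -18 + 2*((2*0*(-7 + 0) - 29)*(138 + 159)) = -18 + 2*((2*0*(-7) - 29)*297) = -18 + 2*((0 - 29)*297) = -18 + 2*(-29*297) = -18 + 2*(-8613) = -18 - 17226 = -17244)
B((1 + 0)², -20)*Z - 332 = 1*(-17244) - 332 = -17244 - 332 = -17576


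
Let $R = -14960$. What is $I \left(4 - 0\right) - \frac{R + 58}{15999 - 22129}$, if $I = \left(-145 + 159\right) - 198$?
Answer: $- \frac{2263291}{3065} \approx -738.43$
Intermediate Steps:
$I = -184$ ($I = 14 - 198 = -184$)
$I \left(4 - 0\right) - \frac{R + 58}{15999 - 22129} = - 184 \left(4 - 0\right) - \frac{-14960 + 58}{15999 - 22129} = - 184 \left(4 + 0\right) - - \frac{14902}{-6130} = \left(-184\right) 4 - \left(-14902\right) \left(- \frac{1}{6130}\right) = -736 - \frac{7451}{3065} = - \frac{2263291}{3065}$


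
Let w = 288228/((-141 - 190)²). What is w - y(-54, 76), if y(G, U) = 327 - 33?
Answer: -31922706/109561 ≈ -291.37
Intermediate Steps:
y(G, U) = 294
w = 288228/109561 (w = 288228/((-331)²) = 288228/109561 ≈ 2.6308)
w - y(-54, 76) = 288228/109561 - 1*294 = 288228/109561 - 294 = -31922706/109561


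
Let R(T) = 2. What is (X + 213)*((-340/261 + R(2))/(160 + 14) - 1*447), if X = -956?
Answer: 7541403934/22707 ≈ 3.3212e+5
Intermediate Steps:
(X + 213)*((-340/261 + R(2))/(160 + 14) - 1*447) = (-956 + 213)*((-340/261 + 2)/(160 + 14) - 1*447) = -743*((-340*1/261 + 2)/174 - 447) = -743*((-340/261 + 2)*(1/174) - 447) = -743*((182/261)*(1/174) - 447) = -743*(91/22707 - 447) = -743*(-10149938/22707) = 7541403934/22707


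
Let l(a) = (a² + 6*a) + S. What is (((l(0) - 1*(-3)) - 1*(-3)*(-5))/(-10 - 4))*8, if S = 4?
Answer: 32/7 ≈ 4.5714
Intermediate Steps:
l(a) = 4 + a² + 6*a (l(a) = (a² + 6*a) + 4 = 4 + a² + 6*a)
(((l(0) - 1*(-3)) - 1*(-3)*(-5))/(-10 - 4))*8 = ((((4 + 0² + 6*0) - 1*(-3)) - 1*(-3)*(-5))/(-10 - 4))*8 = ((((4 + 0 + 0) + 3) + 3*(-5))/(-14))*8 = (((4 + 3) - 15)*(-1/14))*8 = ((7 - 15)*(-1/14))*8 = -8*(-1/14)*8 = (4/7)*8 = 32/7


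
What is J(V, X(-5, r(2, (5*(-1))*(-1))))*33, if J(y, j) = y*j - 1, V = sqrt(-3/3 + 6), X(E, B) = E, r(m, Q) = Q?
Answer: -33 - 165*sqrt(5) ≈ -401.95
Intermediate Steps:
V = sqrt(5) (V = sqrt(-3*1/3 + 6) = sqrt(-1 + 6) = sqrt(5) ≈ 2.2361)
J(y, j) = -1 + j*y (J(y, j) = j*y - 1 = -1 + j*y)
J(V, X(-5, r(2, (5*(-1))*(-1))))*33 = (-1 - 5*sqrt(5))*33 = -33 - 165*sqrt(5)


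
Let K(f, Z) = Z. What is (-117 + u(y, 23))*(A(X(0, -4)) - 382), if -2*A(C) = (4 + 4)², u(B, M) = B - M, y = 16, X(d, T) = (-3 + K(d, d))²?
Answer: 51336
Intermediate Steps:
X(d, T) = (-3 + d)²
A(C) = -32 (A(C) = -(4 + 4)²/2 = -½*8² = -½*64 = -32)
(-117 + u(y, 23))*(A(X(0, -4)) - 382) = (-117 + (16 - 1*23))*(-32 - 382) = (-117 + (16 - 23))*(-414) = (-117 - 7)*(-414) = -124*(-414) = 51336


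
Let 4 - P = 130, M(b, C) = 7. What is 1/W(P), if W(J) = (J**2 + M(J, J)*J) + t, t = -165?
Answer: 1/14829 ≈ 6.7435e-5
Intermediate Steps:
P = -126 (P = 4 - 1*130 = 4 - 130 = -126)
W(J) = -165 + J**2 + 7*J (W(J) = (J**2 + 7*J) - 165 = -165 + J**2 + 7*J)
1/W(P) = 1/(-165 + (-126)**2 + 7*(-126)) = 1/(-165 + 15876 - 882) = 1/14829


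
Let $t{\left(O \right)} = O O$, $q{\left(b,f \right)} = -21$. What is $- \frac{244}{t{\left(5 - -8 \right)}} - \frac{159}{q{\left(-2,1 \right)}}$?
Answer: $\frac{7249}{1183} \approx 6.1276$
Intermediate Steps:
$t{\left(O \right)} = O^{2}$
$- \frac{244}{t{\left(5 - -8 \right)}} - \frac{159}{q{\left(-2,1 \right)}} = - \frac{244}{\left(5 - -8\right)^{2}} - \frac{159}{-21} = - \frac{244}{\left(5 + 8\right)^{2}} - - \frac{53}{7} = - \frac{244}{13^{2}} + \frac{53}{7} = - \frac{244}{169} + \frac{53}{7} = \frac{7249}{1183}$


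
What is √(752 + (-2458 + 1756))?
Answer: 5*√2 ≈ 7.0711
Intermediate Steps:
√(752 + (-2458 + 1756)) = √(752 - 702) = √50 = 5*√2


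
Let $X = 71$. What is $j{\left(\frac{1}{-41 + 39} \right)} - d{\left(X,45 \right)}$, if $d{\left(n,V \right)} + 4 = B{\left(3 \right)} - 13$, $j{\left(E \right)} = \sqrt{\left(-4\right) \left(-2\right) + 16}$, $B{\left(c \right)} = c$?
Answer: $14 + 2 \sqrt{6} \approx 18.899$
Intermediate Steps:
$j{\left(E \right)} = 2 \sqrt{6}$ ($j{\left(E \right)} = \sqrt{8 + 16} = \sqrt{24} = 2 \sqrt{6}$)
$d{\left(n,V \right)} = -14$ ($d{\left(n,V \right)} = -4 + \left(3 - 13\right) = -4 - 10 = -14$)
$j{\left(\frac{1}{-41 + 39} \right)} - d{\left(X,45 \right)} = 2 \sqrt{6} - -14 = 2 \sqrt{6} + 14 = 14 + 2 \sqrt{6}$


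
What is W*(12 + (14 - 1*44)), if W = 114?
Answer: -2052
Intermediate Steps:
W*(12 + (14 - 1*44)) = 114*(12 + (14 - 1*44)) = 114*(12 + (14 - 44)) = 114*(12 - 30) = 114*(-18) = -2052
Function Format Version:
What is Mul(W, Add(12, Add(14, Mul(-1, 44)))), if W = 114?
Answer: -2052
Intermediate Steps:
Mul(W, Add(12, Add(14, Mul(-1, 44)))) = Mul(114, Add(12, Add(14, Mul(-1, 44)))) = Mul(114, Add(12, Add(14, -44))) = Mul(114, Add(12, -30)) = Mul(114, -18) = -2052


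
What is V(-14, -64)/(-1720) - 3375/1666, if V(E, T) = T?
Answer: -712297/358190 ≈ -1.9886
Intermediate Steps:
V(-14, -64)/(-1720) - 3375/1666 = -64/(-1720) - 3375/1666 = -64*(-1/1720) - 3375*1/1666 = 8/215 - 3375/1666 = -712297/358190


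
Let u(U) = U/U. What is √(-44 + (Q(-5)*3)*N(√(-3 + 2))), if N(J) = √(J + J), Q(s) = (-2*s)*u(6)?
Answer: √(-44 + 30*(-1)^(¼)*√2) ≈ 3.0908 + 4.8531*I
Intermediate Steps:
u(U) = 1
Q(s) = -2*s (Q(s) = -2*s*1 = -2*s)
N(J) = √2*√J (N(J) = √(2*J) = √2*√J)
√(-44 + (Q(-5)*3)*N(√(-3 + 2))) = √(-44 + (-2*(-5)*3)*(√2*√(√(-3 + 2)))) = √(-44 + (10*3)*(√2*√(√(-1)))) = √(-44 + 30*(√2*√I)) = √(-44 + 30*√2*√I)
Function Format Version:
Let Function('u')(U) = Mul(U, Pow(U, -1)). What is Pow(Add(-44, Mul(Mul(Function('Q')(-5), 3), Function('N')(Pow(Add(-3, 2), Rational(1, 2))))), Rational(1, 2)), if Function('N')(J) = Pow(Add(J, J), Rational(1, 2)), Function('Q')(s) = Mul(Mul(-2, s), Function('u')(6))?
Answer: Pow(Add(-44, Mul(30, Pow(-1, Rational(1, 4)), Pow(2, Rational(1, 2)))), Rational(1, 2)) ≈ Add(3.0908, Mul(4.8531, I))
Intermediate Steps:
Function('u')(U) = 1
Function('Q')(s) = Mul(-2, s) (Function('Q')(s) = Mul(Mul(-2, s), 1) = Mul(-2, s))
Function('N')(J) = Mul(Pow(2, Rational(1, 2)), Pow(J, Rational(1, 2))) (Function('N')(J) = Pow(Mul(2, J), Rational(1, 2)) = Mul(Pow(2, Rational(1, 2)), Pow(J, Rational(1, 2))))
Pow(Add(-44, Mul(Mul(Function('Q')(-5), 3), Function('N')(Pow(Add(-3, 2), Rational(1, 2))))), Rational(1, 2)) = Pow(Add(-44, Mul(Mul(Mul(-2, -5), 3), Mul(Pow(2, Rational(1, 2)), Pow(Pow(Add(-3, 2), Rational(1, 2)), Rational(1, 2))))), Rational(1, 2)) = Pow(Add(-44, Mul(Mul(10, 3), Mul(Pow(2, Rational(1, 2)), Pow(Pow(-1, Rational(1, 2)), Rational(1, 2))))), Rational(1, 2)) = Pow(Add(-44, Mul(30, Mul(Pow(2, Rational(1, 2)), Pow(I, Rational(1, 2))))), Rational(1, 2)) = Pow(Add(-44, Mul(30, Pow(2, Rational(1, 2)), Pow(I, Rational(1, 2)))), Rational(1, 2))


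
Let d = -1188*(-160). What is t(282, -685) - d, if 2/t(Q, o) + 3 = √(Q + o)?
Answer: -39156483/206 - I*√403/206 ≈ -1.9008e+5 - 0.097451*I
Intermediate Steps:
t(Q, o) = 2/(-3 + √(Q + o))
d = 190080
t(282, -685) - d = 2/(-3 + √(282 - 685)) - 1*190080 = 2/(-3 + √(-403)) - 190080 = 2/(-3 + I*√403) - 190080 = -190080 + 2/(-3 + I*√403)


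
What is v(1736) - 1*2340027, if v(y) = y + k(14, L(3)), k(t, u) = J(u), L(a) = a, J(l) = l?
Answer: -2338288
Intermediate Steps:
k(t, u) = u
v(y) = 3 + y (v(y) = y + 3 = 3 + y)
v(1736) - 1*2340027 = (3 + 1736) - 1*2340027 = 1739 - 2340027 = -2338288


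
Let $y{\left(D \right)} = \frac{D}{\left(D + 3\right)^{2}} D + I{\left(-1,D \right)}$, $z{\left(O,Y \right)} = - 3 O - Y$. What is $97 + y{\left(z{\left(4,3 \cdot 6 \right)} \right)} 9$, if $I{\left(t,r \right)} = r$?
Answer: $- \frac{1457}{9} \approx -161.89$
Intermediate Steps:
$z{\left(O,Y \right)} = - Y - 3 O$
$y{\left(D \right)} = D + \frac{D^{2}}{\left(3 + D\right)^{2}}$ ($y{\left(D \right)} = \frac{D}{\left(D + 3\right)^{2}} D + D = \frac{D}{\left(3 + D\right)^{2}} D + D = \frac{D^{2}}{\left(3 + D\right)^{2}} + D = D + \frac{D^{2}}{\left(3 + D\right)^{2}}$)
$97 + y{\left(z{\left(4,3 \cdot 6 \right)} \right)} 9 = 97 + \left(\left(- 3 \cdot 6 - 12\right) + \frac{\left(- 3 \cdot 6 - 12\right)^{2}}{\left(3 - \left(12 + 3 \cdot 6\right)\right)^{2}}\right) 9 = 97 + \left(\left(\left(-1\right) 18 - 12\right) + \frac{\left(\left(-1\right) 18 - 12\right)^{2}}{\left(3 - 30\right)^{2}}\right) 9 = 97 + \left(\left(-18 - 12\right) + \frac{\left(-18 - 12\right)^{2}}{\left(3 - 30\right)^{2}}\right) 9 = 97 + \left(-30 + \frac{\left(-30\right)^{2}}{\left(3 - 30\right)^{2}}\right) 9 = 97 + \left(-30 + \frac{900}{729}\right) 9 = 97 + \left(-30 + 900 \cdot \frac{1}{729}\right) 9 = 97 + \left(-30 + \frac{100}{81}\right) 9 = 97 - \frac{2330}{9} = - \frac{1457}{9}$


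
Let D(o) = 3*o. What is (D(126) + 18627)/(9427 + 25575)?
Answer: 19005/35002 ≈ 0.54297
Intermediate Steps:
(D(126) + 18627)/(9427 + 25575) = (3*126 + 18627)/(9427 + 25575) = (378 + 18627)/35002 = 19005*(1/35002) = 19005/35002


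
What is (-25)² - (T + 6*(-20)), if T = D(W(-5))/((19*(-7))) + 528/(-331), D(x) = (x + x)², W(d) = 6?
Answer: 32915023/44023 ≈ 747.68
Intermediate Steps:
D(x) = 4*x² (D(x) = (2*x)² = 4*x²)
T = -117888/44023 (T = (4*6²)/((19*(-7))) + 528/(-331) = (4*36)/(-133) + 528*(-1/331) = 144*(-1/133) - 528/331 = -144/133 - 528/331 = -117888/44023 ≈ -2.6779)
(-25)² - (T + 6*(-20)) = (-25)² - (-117888/44023 + 6*(-20)) = 625 - (-117888/44023 - 120) = 625 - 1*(-5400648/44023) = 625 + 5400648/44023 = 32915023/44023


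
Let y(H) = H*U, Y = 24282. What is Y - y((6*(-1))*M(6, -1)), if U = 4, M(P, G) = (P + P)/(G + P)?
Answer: 121698/5 ≈ 24340.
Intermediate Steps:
M(P, G) = 2*P/(G + P) (M(P, G) = (2*P)/(G + P) = 2*P/(G + P))
y(H) = 4*H (y(H) = H*4 = 4*H)
Y - y((6*(-1))*M(6, -1)) = 24282 - 4*(6*(-1))*(2*6/(-1 + 6)) = 24282 - 4*(-12*6/5) = 24282 - 4*(-6*12/5) = 24282 - 4*(-72)/5 = 24282 - 1*(-288/5) = 24282 + 288/5 = 121698/5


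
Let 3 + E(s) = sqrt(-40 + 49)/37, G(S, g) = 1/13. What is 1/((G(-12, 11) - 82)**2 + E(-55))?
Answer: 6253/41948073 ≈ 0.00014907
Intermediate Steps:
G(S, g) = 1/13
E(s) = -108/37 (E(s) = -3 + sqrt(-40 + 49)/37 = -3 + sqrt(9)*(1/37) = -3 + 3*(1/37) = -3 + 3/37 = -108/37)
1/((G(-12, 11) - 82)**2 + E(-55)) = 1/((1/13 - 82)**2 - 108/37) = 1/((-1065/13)**2 - 108/37) = 1/(1134225/169 - 108/37) = 1/(41948073/6253) = 6253/41948073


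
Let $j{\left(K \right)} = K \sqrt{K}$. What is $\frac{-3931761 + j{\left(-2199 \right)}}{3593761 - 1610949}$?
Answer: $- \frac{3931761}{1982812} - \frac{2199 i \sqrt{2199}}{1982812} \approx -1.9829 - 0.052006 i$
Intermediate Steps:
$j{\left(K \right)} = K^{\frac{3}{2}}$
$\frac{-3931761 + j{\left(-2199 \right)}}{3593761 - 1610949} = \frac{-3931761 + \left(-2199\right)^{\frac{3}{2}}}{3593761 - 1610949} = \frac{-3931761 - 2199 i \sqrt{2199}}{1982812} = \left(-3931761 - 2199 i \sqrt{2199}\right) \frac{1}{1982812} = - \frac{3931761}{1982812} - \frac{2199 i \sqrt{2199}}{1982812}$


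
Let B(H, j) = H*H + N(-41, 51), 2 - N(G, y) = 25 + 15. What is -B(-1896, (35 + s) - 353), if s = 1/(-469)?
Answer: -3594778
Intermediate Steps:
N(G, y) = -38 (N(G, y) = 2 - (25 + 15) = 2 - 1*40 = 2 - 40 = -38)
s = -1/469 ≈ -0.0021322
B(H, j) = -38 + H**2 (B(H, j) = H*H - 38 = H**2 - 38 = -38 + H**2)
-B(-1896, (35 + s) - 353) = -(-38 + (-1896)**2) = -(-38 + 3594816) = -1*3594778 = -3594778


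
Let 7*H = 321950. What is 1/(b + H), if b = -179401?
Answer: -7/933857 ≈ -7.4958e-6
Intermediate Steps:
H = 321950/7 (H = (1/7)*321950 = 321950/7 ≈ 45993.)
1/(b + H) = 1/(-179401 + 321950/7) = 1/(-933857/7) = -7/933857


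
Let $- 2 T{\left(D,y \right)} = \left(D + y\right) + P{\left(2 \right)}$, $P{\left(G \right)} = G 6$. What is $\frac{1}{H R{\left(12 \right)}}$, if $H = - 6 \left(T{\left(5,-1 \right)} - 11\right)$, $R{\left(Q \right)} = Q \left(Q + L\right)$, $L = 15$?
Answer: $\frac{1}{36936} \approx 2.7074 \cdot 10^{-5}$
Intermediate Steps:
$P{\left(G \right)} = 6 G$
$T{\left(D,y \right)} = -6 - \frac{D}{2} - \frac{y}{2}$ ($T{\left(D,y \right)} = - \frac{\left(D + y\right) + 6 \cdot 2}{2} = - \frac{\left(D + y\right) + 12}{2} = - \frac{12 + D + y}{2} = -6 - \frac{D}{2} - \frac{y}{2}$)
$R{\left(Q \right)} = Q \left(15 + Q\right)$ ($R{\left(Q \right)} = Q \left(Q + 15\right) = Q \left(15 + Q\right)$)
$H = 114$ ($H = - 6 \left(\left(-6 - \frac{5}{2} - - \frac{1}{2}\right) - 11\right) = - 6 \left(\left(-6 - \frac{5}{2} + \frac{1}{2}\right) - 11\right) = - 6 \left(-8 - 11\right) = \left(-6\right) \left(-19\right) = 114$)
$\frac{1}{H R{\left(12 \right)}} = \frac{1}{114 \cdot 12 \left(15 + 12\right)} = \frac{1}{114 \cdot 12 \cdot 27} = \frac{1}{114 \cdot 324} = \frac{1}{36936}$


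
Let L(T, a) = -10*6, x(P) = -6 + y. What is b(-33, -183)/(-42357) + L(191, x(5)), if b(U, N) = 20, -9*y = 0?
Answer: -2541440/42357 ≈ -60.000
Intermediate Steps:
y = 0 (y = -1/9*0 = 0)
x(P) = -6 (x(P) = -6 + 0 = -6)
L(T, a) = -60
b(-33, -183)/(-42357) + L(191, x(5)) = 20/(-42357) - 60 = 20*(-1/42357) - 60 = -20/42357 - 60 = -2541440/42357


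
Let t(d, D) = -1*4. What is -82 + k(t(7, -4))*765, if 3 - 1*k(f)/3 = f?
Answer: 15983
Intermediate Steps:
t(d, D) = -4
k(f) = 9 - 3*f
-82 + k(t(7, -4))*765 = -82 + (9 - 3*(-4))*765 = -82 + (9 + 12)*765 = -82 + 21*765 = -82 + 16065 = 15983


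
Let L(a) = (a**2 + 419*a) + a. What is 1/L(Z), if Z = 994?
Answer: 1/1405516 ≈ 7.1148e-7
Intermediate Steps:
L(a) = a**2 + 420*a
1/L(Z) = 1/(994*(420 + 994)) = 1/(994*1414) = 1/1405516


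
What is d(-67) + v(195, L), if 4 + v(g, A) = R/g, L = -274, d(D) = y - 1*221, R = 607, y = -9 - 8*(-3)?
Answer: -40343/195 ≈ -206.89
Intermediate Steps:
y = 15 (y = -9 + 24 = 15)
d(D) = -206 (d(D) = 15 - 1*221 = 15 - 221 = -206)
v(g, A) = -4 + 607/g
d(-67) + v(195, L) = -206 + (-4 + 607/195) = -206 - 173/195 = -40343/195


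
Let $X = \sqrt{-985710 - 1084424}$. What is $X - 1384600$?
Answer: $-1384600 + i \sqrt{2070134} \approx -1.3846 \cdot 10^{6} + 1438.8 i$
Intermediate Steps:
$X = i \sqrt{2070134}$ ($X = \sqrt{-2070134} = i \sqrt{2070134} \approx 1438.8 i$)
$X - 1384600 = i \sqrt{2070134} - 1384600 = -1384600 + i \sqrt{2070134}$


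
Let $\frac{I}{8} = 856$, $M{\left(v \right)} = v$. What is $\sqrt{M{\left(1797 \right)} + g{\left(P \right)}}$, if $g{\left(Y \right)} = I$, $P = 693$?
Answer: $\sqrt{8645} \approx 92.979$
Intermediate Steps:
$I = 6848$ ($I = 8 \cdot 856 = 6848$)
$g{\left(Y \right)} = 6848$
$\sqrt{M{\left(1797 \right)} + g{\left(P \right)}} = \sqrt{1797 + 6848} = \sqrt{8645}$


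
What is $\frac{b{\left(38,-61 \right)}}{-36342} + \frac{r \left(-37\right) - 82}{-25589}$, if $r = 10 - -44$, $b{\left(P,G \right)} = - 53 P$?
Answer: $\frac{63563803}{464977719} \approx 0.1367$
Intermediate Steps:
$r = 54$ ($r = 10 + 44 = 54$)
$\frac{b{\left(38,-61 \right)}}{-36342} + \frac{r \left(-37\right) - 82}{-25589} = \frac{\left(-53\right) 38}{-36342} + \frac{54 \left(-37\right) - 82}{-25589} = \left(-2014\right) \left(- \frac{1}{36342}\right) + \left(-1998 - 82\right) \left(- \frac{1}{25589}\right) = \frac{1007}{18171} - - \frac{2080}{25589} = \frac{1007}{18171} + \frac{2080}{25589} = \frac{63563803}{464977719}$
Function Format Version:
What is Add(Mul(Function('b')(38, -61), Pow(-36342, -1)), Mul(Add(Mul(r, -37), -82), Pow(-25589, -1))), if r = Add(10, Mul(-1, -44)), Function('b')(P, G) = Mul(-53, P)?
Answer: Rational(63563803, 464977719) ≈ 0.13670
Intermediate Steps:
r = 54 (r = Add(10, 44) = 54)
Add(Mul(Function('b')(38, -61), Pow(-36342, -1)), Mul(Add(Mul(r, -37), -82), Pow(-25589, -1))) = Add(Mul(Mul(-53, 38), Pow(-36342, -1)), Mul(Add(Mul(54, -37), -82), Pow(-25589, -1))) = Add(Mul(-2014, Rational(-1, 36342)), Mul(Add(-1998, -82), Rational(-1, 25589))) = Add(Rational(1007, 18171), Mul(-2080, Rational(-1, 25589))) = Add(Rational(1007, 18171), Rational(2080, 25589)) = Rational(63563803, 464977719)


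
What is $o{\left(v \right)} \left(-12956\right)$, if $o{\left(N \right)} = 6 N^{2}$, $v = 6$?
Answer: $-2798496$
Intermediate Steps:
$o{\left(v \right)} \left(-12956\right) = 6 \cdot 6^{2} \left(-12956\right) = 6 \cdot 36 \left(-12956\right) = 216 \left(-12956\right) = -2798496$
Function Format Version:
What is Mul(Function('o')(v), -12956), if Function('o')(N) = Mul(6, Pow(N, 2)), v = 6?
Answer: -2798496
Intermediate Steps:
Mul(Function('o')(v), -12956) = Mul(Mul(6, Pow(6, 2)), -12956) = Mul(Mul(6, 36), -12956) = Mul(216, -12956) = -2798496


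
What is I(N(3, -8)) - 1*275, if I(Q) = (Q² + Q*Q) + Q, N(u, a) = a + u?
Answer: -230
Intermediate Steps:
I(Q) = Q + 2*Q² (I(Q) = (Q² + Q²) + Q = 2*Q² + Q = Q + 2*Q²)
I(N(3, -8)) - 1*275 = (-8 + 3)*(1 + 2*(-8 + 3)) - 1*275 = -5*(1 + 2*(-5)) - 275 = -5*(1 - 10) - 275 = -5*(-9) - 275 = 45 - 275 = -230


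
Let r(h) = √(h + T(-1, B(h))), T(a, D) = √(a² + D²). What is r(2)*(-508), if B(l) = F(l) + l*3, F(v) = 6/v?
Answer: -508*√(2 + √82) ≈ -1689.1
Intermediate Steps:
B(l) = 3*l + 6/l (B(l) = 6/l + l*3 = 6/l + 3*l = 3*l + 6/l)
T(a, D) = √(D² + a²)
r(h) = √(h + √(1 + (3*h + 6/h)²)) (r(h) = √(h + √((3*h + 6/h)² + (-1)²)) = √(h + √((3*h + 6/h)² + 1)) = √(h + √(1 + (3*h + 6/h)²)))
r(2)*(-508) = √(2 + √(37 + 9*2² + 36/2²))*(-508) = √(2 + √(37 + 9*4 + 36*(¼)))*(-508) = √(2 + √(37 + 36 + 9))*(-508) = √(2 + √82)*(-508) = -508*√(2 + √82)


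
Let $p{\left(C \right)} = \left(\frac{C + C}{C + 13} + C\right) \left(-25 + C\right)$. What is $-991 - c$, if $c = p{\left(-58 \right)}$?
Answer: $- \frac{251597}{45} \approx -5591.0$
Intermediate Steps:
$p{\left(C \right)} = \left(-25 + C\right) \left(C + \frac{2 C}{13 + C}\right)$ ($p{\left(C \right)} = \left(\frac{2 C}{13 + C} + C\right) \left(-25 + C\right) = \left(C + \frac{2 C}{13 + C}\right) \left(-25 + C\right) = \left(-25 + C\right) \left(C + \frac{2 C}{13 + C}\right)$)
$c = \frac{207002}{45}$ ($c = - \frac{58 \left(-375 + \left(-58\right)^{2} - -580\right)}{13 - 58} = - \frac{58 \left(-375 + 3364 + 580\right)}{-45} = \left(-58\right) \left(- \frac{1}{45}\right) 3569 = \frac{207002}{45} \approx 4600.0$)
$-991 - c = -991 - \frac{207002}{45} = - \frac{251597}{45}$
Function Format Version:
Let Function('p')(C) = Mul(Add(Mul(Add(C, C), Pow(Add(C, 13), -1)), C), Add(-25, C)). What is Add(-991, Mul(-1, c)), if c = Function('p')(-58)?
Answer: Rational(-251597, 45) ≈ -5591.0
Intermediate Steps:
Function('p')(C) = Mul(Add(-25, C), Add(C, Mul(2, C, Pow(Add(13, C), -1)))) (Function('p')(C) = Mul(Add(Mul(Mul(2, C), Pow(Add(13, C), -1)), C), Add(-25, C)) = Mul(Add(Mul(2, C, Pow(Add(13, C), -1)), C), Add(-25, C)) = Mul(Add(C, Mul(2, C, Pow(Add(13, C), -1))), Add(-25, C)) = Mul(Add(-25, C), Add(C, Mul(2, C, Pow(Add(13, C), -1)))))
c = Rational(207002, 45) (c = Mul(-58, Pow(Add(13, -58), -1), Add(-375, Pow(-58, 2), Mul(-10, -58))) = Mul(-58, Pow(-45, -1), Add(-375, 3364, 580)) = Mul(-58, Rational(-1, 45), 3569) = Rational(207002, 45) ≈ 4600.0)
Add(-991, Mul(-1, c)) = Add(-991, Mul(-1, Rational(207002, 45))) = Add(-991, Rational(-207002, 45)) = Rational(-251597, 45)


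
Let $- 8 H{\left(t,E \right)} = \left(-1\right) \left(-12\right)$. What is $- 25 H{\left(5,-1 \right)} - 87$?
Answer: $- \frac{99}{2} \approx -49.5$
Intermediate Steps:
$H{\left(t,E \right)} = - \frac{3}{2}$ ($H{\left(t,E \right)} = - \frac{\left(-1\right) \left(-12\right)}{8} = \left(- \frac{1}{8}\right) 12 = - \frac{3}{2}$)
$- 25 H{\left(5,-1 \right)} - 87 = \left(-25\right) \left(- \frac{3}{2}\right) - 87 = \frac{75}{2} - 87 = - \frac{99}{2}$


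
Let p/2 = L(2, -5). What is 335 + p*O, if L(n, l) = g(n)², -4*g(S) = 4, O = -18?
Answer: 299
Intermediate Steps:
g(S) = -1 (g(S) = -¼*4 = -1)
L(n, l) = 1 (L(n, l) = (-1)² = 1)
p = 2 (p = 2*1 = 2)
335 + p*O = 335 + 2*(-18) = 335 - 36 = 299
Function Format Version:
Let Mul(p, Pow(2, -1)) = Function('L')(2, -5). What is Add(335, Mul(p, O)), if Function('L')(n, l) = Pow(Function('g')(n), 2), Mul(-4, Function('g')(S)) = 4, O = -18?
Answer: 299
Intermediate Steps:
Function('g')(S) = -1 (Function('g')(S) = Mul(Rational(-1, 4), 4) = -1)
Function('L')(n, l) = 1 (Function('L')(n, l) = Pow(-1, 2) = 1)
p = 2 (p = Mul(2, 1) = 2)
Add(335, Mul(p, O)) = Add(335, Mul(2, -18)) = Add(335, -36) = 299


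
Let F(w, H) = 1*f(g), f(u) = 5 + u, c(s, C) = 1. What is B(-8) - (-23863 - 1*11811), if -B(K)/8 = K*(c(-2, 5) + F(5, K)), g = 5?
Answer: 36378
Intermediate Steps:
F(w, H) = 10 (F(w, H) = 1*(5 + 5) = 1*10 = 10)
B(K) = -88*K (B(K) = -8*K*(1 + 10) = -8*K*11 = -88*K)
B(-8) - (-23863 - 1*11811) = -88*(-8) - (-23863 - 1*11811) = 704 - (-23863 - 11811) = 704 - 1*(-35674) = 704 + 35674 = 36378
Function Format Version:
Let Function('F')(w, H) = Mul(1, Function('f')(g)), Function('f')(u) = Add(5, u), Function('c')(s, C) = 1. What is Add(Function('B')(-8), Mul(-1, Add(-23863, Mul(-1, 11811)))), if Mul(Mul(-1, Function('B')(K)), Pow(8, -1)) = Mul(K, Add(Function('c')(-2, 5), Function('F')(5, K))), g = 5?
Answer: 36378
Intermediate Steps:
Function('F')(w, H) = 10 (Function('F')(w, H) = Mul(1, Add(5, 5)) = Mul(1, 10) = 10)
Function('B')(K) = Mul(-88, K) (Function('B')(K) = Mul(-8, Mul(K, Add(1, 10))) = Mul(-8, Mul(K, 11)) = Mul(-8, Mul(11, K)) = Mul(-88, K))
Add(Function('B')(-8), Mul(-1, Add(-23863, Mul(-1, 11811)))) = Add(Mul(-88, -8), Mul(-1, Add(-23863, Mul(-1, 11811)))) = Add(704, Mul(-1, Add(-23863, -11811))) = Add(704, Mul(-1, -35674)) = Add(704, 35674) = 36378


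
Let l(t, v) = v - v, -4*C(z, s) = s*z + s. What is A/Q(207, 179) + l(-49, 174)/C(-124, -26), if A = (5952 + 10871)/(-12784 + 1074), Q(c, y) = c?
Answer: -16823/2423970 ≈ -0.0069403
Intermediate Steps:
C(z, s) = -s/4 - s*z/4 (C(z, s) = -(s*z + s)/4 = -(s + s*z)/4 = -s/4 - s*z/4)
l(t, v) = 0
A = -16823/11710 (A = 16823/(-11710) = 16823*(-1/11710) = -16823/11710 ≈ -1.4366)
A/Q(207, 179) + l(-49, 174)/C(-124, -26) = -16823/11710/207 + 0/((-¼*(-26)*(1 - 124))) = -16823/11710*1/207 + 0/((-¼*(-26)*(-123))) = -16823/2423970 + 0/(-1599/2) = -16823/2423970 + 0*(-2/1599) = -16823/2423970 + 0 = -16823/2423970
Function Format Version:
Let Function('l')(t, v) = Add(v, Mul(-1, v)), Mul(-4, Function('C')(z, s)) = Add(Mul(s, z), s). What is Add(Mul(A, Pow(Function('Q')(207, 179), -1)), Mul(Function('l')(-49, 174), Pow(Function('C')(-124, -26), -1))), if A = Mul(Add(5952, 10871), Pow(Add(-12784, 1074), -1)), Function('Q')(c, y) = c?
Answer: Rational(-16823, 2423970) ≈ -0.0069403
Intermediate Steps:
Function('C')(z, s) = Add(Mul(Rational(-1, 4), s), Mul(Rational(-1, 4), s, z)) (Function('C')(z, s) = Mul(Rational(-1, 4), Add(Mul(s, z), s)) = Mul(Rational(-1, 4), Add(s, Mul(s, z))) = Add(Mul(Rational(-1, 4), s), Mul(Rational(-1, 4), s, z)))
Function('l')(t, v) = 0
A = Rational(-16823, 11710) (A = Mul(16823, Pow(-11710, -1)) = Mul(16823, Rational(-1, 11710)) = Rational(-16823, 11710) ≈ -1.4366)
Add(Mul(A, Pow(Function('Q')(207, 179), -1)), Mul(Function('l')(-49, 174), Pow(Function('C')(-124, -26), -1))) = Add(Mul(Rational(-16823, 11710), Pow(207, -1)), Mul(0, Pow(Mul(Rational(-1, 4), -26, Add(1, -124)), -1))) = Add(Mul(Rational(-16823, 11710), Rational(1, 207)), Mul(0, Pow(Mul(Rational(-1, 4), -26, -123), -1))) = Add(Rational(-16823, 2423970), Mul(0, Pow(Rational(-1599, 2), -1))) = Add(Rational(-16823, 2423970), Mul(0, Rational(-2, 1599))) = Add(Rational(-16823, 2423970), 0) = Rational(-16823, 2423970)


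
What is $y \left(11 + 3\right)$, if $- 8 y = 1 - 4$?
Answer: $\frac{21}{4} \approx 5.25$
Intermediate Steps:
$y = \frac{3}{8}$ ($y = - \frac{1 - 4}{8} = \left(- \frac{1}{8}\right) \left(-3\right) = \frac{3}{8} \approx 0.375$)
$y \left(11 + 3\right) = \frac{3 \left(11 + 3\right)}{8} = \frac{3}{8} \cdot 14 = \frac{21}{4}$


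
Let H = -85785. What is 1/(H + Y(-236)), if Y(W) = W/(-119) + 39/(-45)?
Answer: -1785/153124232 ≈ -1.1657e-5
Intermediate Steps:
Y(W) = -13/15 - W/119 (Y(W) = W*(-1/119) + 39*(-1/45) = -W/119 - 13/15 = -13/15 - W/119)
1/(H + Y(-236)) = 1/(-85785 + (-13/15 - 1/119*(-236))) = 1/(-85785 + (-13/15 + 236/119)) = 1/(-85785 + 1993/1785) = 1/(-153124232/1785) = -1785/153124232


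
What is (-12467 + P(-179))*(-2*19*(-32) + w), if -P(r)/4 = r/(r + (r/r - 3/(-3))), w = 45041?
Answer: -34035515125/59 ≈ -5.7687e+8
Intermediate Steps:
P(r) = -4*r/(2 + r) (P(r) = -4*r/(r + (r/r - 3/(-3))) = -4*r/(r + (1 - 3*(-1/3))) = -4*r/(r + (1 + 1)) = -4*r/(r + 2) = -4*r/(2 + r))
(-12467 + P(-179))*(-2*19*(-32) + w) = (-12467 - 4*(-179)/(2 - 179))*(-2*19*(-32) + 45041) = (-12467 - 4*(-179)/(-177))*(-38*(-32) + 45041) = (-12467 - 4*(-179)*(-1/177))*(1216 + 45041) = (-12467 - 716/177)*46257 = -2207375/177*46257 = -34035515125/59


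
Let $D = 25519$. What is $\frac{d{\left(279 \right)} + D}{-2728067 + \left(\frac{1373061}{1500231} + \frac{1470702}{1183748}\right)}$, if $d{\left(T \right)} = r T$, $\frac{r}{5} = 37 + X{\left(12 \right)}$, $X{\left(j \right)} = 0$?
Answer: $- \frac{22830319885901932}{807459654892264501} \approx -0.028274$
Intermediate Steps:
$r = 185$ ($r = 5 \left(37 + 0\right) = 5 \cdot 37 = 185$)
$d{\left(T \right)} = 185 T$
$\frac{d{\left(279 \right)} + D}{-2728067 + \left(\frac{1373061}{1500231} + \frac{1470702}{1183748}\right)} = \frac{185 \cdot 279 + 25519}{-2728067 + \left(\frac{1373061}{1500231} + \frac{1470702}{1183748}\right)} = \frac{51615 + 25519}{-2728067 + \left(1373061 \cdot \frac{1}{1500231} + 1470702 \cdot \frac{1}{1183748}\right)} = \frac{77134}{-2728067 + \left(\frac{457687}{500077} + \frac{735351}{591874}\right)} = \frac{77134}{-2728067 + \frac{638625157465}{295982574298}} = \frac{77134}{- \frac{807459654892264501}{295982574298}} = 77134 \left(- \frac{295982574298}{807459654892264501}\right) = - \frac{22830319885901932}{807459654892264501}$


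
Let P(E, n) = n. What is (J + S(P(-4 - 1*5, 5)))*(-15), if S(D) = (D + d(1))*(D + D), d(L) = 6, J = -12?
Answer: -1470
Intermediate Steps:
S(D) = 2*D*(6 + D) (S(D) = (D + 6)*(D + D) = (6 + D)*(2*D) = 2*D*(6 + D))
(J + S(P(-4 - 1*5, 5)))*(-15) = (-12 + 2*5*(6 + 5))*(-15) = (-12 + 2*5*11)*(-15) = (-12 + 110)*(-15) = 98*(-15) = -1470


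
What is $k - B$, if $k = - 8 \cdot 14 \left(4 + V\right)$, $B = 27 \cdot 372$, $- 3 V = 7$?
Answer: $- \frac{30692}{3} \approx -10231.0$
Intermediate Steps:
$V = - \frac{7}{3}$ ($V = \left(- \frac{1}{3}\right) 7 = - \frac{7}{3} \approx -2.3333$)
$B = 10044$
$k = - \frac{560}{3}$ ($k = - 8 \cdot 14 \left(4 - \frac{7}{3}\right) = - 8 \cdot 14 \cdot \frac{5}{3} = \left(-8\right) \frac{70}{3} = - \frac{560}{3} \approx -186.67$)
$k - B = - \frac{560}{3} - 10044 = - \frac{30692}{3}$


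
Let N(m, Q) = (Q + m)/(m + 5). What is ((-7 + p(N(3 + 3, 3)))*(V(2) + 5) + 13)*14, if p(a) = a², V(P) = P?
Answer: -53046/121 ≈ -438.40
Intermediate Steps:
N(m, Q) = (Q + m)/(5 + m)
((-7 + p(N(3 + 3, 3)))*(V(2) + 5) + 13)*14 = ((-7 + ((3 + (3 + 3))/(5 + (3 + 3)))²)*(2 + 5) + 13)*14 = ((-7 + ((3 + 6)/(5 + 6))²)*7 + 13)*14 = ((-7 + (9/11)²)*7 + 13)*14 = ((-7 + 81/121)*7 + 13)*14 = (-766/121*7 + 13)*14 = (-5362/121 + 13)*14 = -3789/121*14 = -53046/121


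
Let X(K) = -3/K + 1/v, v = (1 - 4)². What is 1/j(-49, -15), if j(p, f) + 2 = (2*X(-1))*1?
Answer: 9/38 ≈ 0.23684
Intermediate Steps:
v = 9 (v = (-3)² = 9)
X(K) = ⅑ - 3/K (X(K) = -3/K + 1/9 = -3/K + 1*(⅑) = -3/K + ⅑ = ⅑ - 3/K)
j(p, f) = 38/9 (j(p, f) = -2 + (2*((⅑)*(-27 - 1)/(-1)))*1 = -2 + (2*((⅑)*(-1)*(-28)))*1 = -2 + (2*(28/9))*1 = -2 + (56/9)*1 = -2 + 56/9 = 38/9)
1/j(-49, -15) = 1/(38/9) = 9/38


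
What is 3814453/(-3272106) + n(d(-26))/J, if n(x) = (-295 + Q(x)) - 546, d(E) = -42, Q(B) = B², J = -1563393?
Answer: -50995805751/43722971074 ≈ -1.1663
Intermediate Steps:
n(x) = -841 + x² (n(x) = (-295 + x²) - 546 = -841 + x²)
3814453/(-3272106) + n(d(-26))/J = 3814453/(-3272106) + (-841 + (-42)²)/(-1563393) = 3814453*(-1/3272106) + (-841 + 1764)*(-1/1563393) = -3814453/3272106 + 923*(-1/1563393) = -3814453/3272106 - 71/120261 = -50995805751/43722971074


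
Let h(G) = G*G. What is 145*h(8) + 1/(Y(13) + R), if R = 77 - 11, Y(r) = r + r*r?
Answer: 2301441/248 ≈ 9280.0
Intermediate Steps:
h(G) = G²
Y(r) = r + r²
R = 66
145*h(8) + 1/(Y(13) + R) = 145*8² + 1/(13*(1 + 13) + 66) = 145*64 + 1/(13*14 + 66) = 9280 + 1/(182 + 66) = 9280 + 1/248 = 2301441/248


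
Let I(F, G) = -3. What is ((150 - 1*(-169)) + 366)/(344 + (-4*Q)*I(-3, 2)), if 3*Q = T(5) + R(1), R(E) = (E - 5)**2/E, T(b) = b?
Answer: 685/428 ≈ 1.6005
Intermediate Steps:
R(E) = (-5 + E)**2/E
Q = 7 (Q = (5 + (-5 + 1)**2/1)/3 = (5 + 1*(-4)**2)/3 = (5 + 1*16)/3 = (5 + 16)/3 = (1/3)*21 = 7)
((150 - 1*(-169)) + 366)/(344 + (-4*Q)*I(-3, 2)) = ((150 - 1*(-169)) + 366)/(344 - 4*7*(-3)) = ((150 + 169) + 366)/(344 - 28*(-3)) = (319 + 366)/(344 + 84) = 685/428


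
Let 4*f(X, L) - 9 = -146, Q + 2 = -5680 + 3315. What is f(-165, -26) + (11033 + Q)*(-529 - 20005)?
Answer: -711790713/4 ≈ -1.7795e+8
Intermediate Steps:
Q = -2367 (Q = -2 + (-5680 + 3315) = -2 - 2365 = -2367)
f(X, L) = -137/4 (f(X, L) = 9/4 + (¼)*(-146) = 9/4 - 73/2 = -137/4)
f(-165, -26) + (11033 + Q)*(-529 - 20005) = -137/4 + (11033 - 2367)*(-529 - 20005) = -137/4 + 8666*(-20534) = -137/4 - 177947644 = -711790713/4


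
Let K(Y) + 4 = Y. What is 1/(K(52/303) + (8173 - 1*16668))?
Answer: -303/2575145 ≈ -0.00011766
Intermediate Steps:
K(Y) = -4 + Y
1/(K(52/303) + (8173 - 1*16668)) = 1/((-4 + 52/303) + (8173 - 1*16668)) = 1/((-4 + 52*(1/303)) + (8173 - 16668)) = 1/((-4 + 52/303) - 8495) = 1/(-1160/303 - 8495) = 1/(-2575145/303) = -303/2575145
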